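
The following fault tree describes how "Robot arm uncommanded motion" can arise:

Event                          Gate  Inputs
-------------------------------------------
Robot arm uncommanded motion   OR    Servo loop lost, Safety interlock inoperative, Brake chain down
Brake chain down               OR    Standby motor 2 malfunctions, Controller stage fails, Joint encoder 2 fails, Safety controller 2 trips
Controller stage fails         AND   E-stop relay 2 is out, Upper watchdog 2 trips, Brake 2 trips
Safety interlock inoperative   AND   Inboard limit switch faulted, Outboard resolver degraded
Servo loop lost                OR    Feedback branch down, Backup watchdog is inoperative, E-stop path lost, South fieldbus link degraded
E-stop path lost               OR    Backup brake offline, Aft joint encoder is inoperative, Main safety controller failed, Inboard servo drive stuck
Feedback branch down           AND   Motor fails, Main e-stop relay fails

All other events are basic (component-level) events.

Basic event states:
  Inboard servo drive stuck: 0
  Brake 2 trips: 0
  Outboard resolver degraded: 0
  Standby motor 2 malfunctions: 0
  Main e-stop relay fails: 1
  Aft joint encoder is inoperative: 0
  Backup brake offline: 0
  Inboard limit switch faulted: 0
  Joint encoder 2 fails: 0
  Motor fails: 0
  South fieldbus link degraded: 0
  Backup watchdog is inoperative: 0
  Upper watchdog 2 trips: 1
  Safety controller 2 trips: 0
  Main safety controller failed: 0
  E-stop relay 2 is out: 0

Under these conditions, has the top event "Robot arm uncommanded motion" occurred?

No

Feedback branch down [AND]: Motor fails=not, Main e-stop relay fails=occurs → not all inputs occur → does not occur.
E-stop path lost [OR]: Backup brake offline=not, Aft joint encoder is inoperative=not, Main safety controller failed=not, Inboard servo drive stuck=not → no input occurs → does not occur.
Servo loop lost [OR]: Feedback branch down=not, Backup watchdog is inoperative=not, E-stop path lost=not, South fieldbus link degraded=not → no input occurs → does not occur.
Safety interlock inoperative [AND]: Inboard limit switch faulted=not, Outboard resolver degraded=not → not all inputs occur → does not occur.
Controller stage fails [AND]: E-stop relay 2 is out=not, Upper watchdog 2 trips=occurs, Brake 2 trips=not → not all inputs occur → does not occur.
Brake chain down [OR]: Standby motor 2 malfunctions=not, Controller stage fails=not, Joint encoder 2 fails=not, Safety controller 2 trips=not → no input occurs → does not occur.
Robot arm uncommanded motion [OR]: Servo loop lost=not, Safety interlock inoperative=not, Brake chain down=not → no input occurs → does not occur.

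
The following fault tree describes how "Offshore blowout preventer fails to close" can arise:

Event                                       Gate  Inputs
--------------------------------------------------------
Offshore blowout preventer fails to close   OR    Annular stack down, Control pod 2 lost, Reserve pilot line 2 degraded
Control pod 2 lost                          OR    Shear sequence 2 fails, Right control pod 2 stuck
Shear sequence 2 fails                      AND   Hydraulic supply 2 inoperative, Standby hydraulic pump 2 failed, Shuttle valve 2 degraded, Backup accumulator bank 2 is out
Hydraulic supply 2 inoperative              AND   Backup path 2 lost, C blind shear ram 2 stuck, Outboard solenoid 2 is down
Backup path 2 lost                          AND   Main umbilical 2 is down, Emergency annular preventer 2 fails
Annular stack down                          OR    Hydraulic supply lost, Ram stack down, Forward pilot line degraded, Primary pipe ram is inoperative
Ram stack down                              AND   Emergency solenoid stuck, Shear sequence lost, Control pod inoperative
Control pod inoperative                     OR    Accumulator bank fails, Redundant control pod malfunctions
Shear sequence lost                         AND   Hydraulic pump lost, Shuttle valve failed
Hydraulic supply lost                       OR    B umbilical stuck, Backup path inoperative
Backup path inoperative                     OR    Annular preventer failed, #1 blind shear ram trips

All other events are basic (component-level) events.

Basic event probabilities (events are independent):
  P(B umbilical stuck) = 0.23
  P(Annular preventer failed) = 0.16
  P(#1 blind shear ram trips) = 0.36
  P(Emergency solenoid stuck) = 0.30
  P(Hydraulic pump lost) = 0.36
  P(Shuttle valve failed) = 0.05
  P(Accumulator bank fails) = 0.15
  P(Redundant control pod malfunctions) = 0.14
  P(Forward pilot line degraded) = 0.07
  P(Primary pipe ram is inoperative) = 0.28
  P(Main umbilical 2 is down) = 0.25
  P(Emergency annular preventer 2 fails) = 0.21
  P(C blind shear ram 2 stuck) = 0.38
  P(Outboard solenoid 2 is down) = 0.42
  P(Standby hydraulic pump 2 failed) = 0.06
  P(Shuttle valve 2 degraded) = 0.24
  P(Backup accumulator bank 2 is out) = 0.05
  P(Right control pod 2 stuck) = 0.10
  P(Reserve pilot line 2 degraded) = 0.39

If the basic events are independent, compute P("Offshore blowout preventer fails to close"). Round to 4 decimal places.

0.8480

P(Backup path inoperative) [OR] = 1 − (1−0.16) × (1−0.36) = 0.462400
P(Hydraulic supply lost) [OR] = 1 − (1−0.23) × (1−0.462400) = 0.586048
P(Shear sequence lost) [AND] = 0.36 × 0.05 = 0.018000
P(Control pod inoperative) [OR] = 1 − (1−0.15) × (1−0.14) = 0.269000
P(Ram stack down) [AND] = 0.30 × 0.018000 × 0.269000 = 0.001453
P(Annular stack down) [OR] = 1 − (1−0.586048) × (1−0.001453) × (1−0.07) × (1−0.28) = 0.723220
P(Backup path 2 lost) [AND] = 0.25 × 0.21 = 0.052500
P(Hydraulic supply 2 inoperative) [AND] = 0.052500 × 0.38 × 0.42 = 0.008379
P(Shear sequence 2 fails) [AND] = 0.008379 × 0.06 × 0.24 × 0.05 = 0.000006
P(Control pod 2 lost) [OR] = 1 − (1−0.000006) × (1−0.10) = 0.100005
P(Offshore blowout preventer fails to close) [OR] = 1 − (1−0.723220) × (1−0.100005) × (1−0.39) = 0.848049
Rounded to 4 decimal places: P(Offshore blowout preventer fails to close) ≈ 0.8480.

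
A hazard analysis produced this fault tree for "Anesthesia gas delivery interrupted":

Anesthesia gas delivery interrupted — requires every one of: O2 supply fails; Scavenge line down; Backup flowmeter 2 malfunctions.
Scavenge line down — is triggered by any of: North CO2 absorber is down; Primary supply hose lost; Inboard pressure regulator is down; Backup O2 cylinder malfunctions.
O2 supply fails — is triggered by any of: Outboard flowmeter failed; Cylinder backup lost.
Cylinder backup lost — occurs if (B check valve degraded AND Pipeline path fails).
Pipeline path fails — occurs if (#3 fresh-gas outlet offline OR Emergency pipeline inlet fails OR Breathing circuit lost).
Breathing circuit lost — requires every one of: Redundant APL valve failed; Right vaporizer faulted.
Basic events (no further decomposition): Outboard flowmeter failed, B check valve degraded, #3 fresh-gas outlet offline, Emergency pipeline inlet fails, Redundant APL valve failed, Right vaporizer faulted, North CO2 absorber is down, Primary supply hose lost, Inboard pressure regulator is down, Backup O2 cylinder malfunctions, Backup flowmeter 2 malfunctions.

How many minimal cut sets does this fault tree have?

Breathing circuit lost [AND]: one cut set from each child combined → 1 × 1 = 1 cut set(s).
Pipeline path fails [OR]: union of children's cut sets → 3 cut set(s).
Cylinder backup lost [AND]: one cut set from each child combined → 1 × 3 = 3 cut set(s).
O2 supply fails [OR]: union of children's cut sets → 4 cut set(s).
Scavenge line down [OR]: union of children's cut sets → 4 cut set(s).
Anesthesia gas delivery interrupted [AND]: one cut set from each child combined → 4 × 4 × 1 = 16 cut set(s).

16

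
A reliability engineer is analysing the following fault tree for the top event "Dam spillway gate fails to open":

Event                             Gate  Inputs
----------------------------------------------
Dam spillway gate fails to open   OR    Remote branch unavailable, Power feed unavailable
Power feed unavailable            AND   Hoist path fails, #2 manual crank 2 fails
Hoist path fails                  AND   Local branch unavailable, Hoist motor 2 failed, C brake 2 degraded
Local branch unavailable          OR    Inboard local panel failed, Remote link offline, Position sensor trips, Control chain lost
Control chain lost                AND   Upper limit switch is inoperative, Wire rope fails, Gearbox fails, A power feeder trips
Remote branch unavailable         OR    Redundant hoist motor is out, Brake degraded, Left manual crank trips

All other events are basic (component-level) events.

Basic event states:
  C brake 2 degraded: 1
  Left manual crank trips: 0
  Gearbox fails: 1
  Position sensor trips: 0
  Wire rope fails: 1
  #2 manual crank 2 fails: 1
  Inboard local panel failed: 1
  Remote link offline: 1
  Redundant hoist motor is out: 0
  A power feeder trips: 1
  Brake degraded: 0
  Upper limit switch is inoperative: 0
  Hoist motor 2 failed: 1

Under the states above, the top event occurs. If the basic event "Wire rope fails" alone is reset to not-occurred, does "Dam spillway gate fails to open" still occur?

Counterfactual: set "Wire rope fails" to not occurred.
Remote branch unavailable [OR]: Redundant hoist motor is out=not, Brake degraded=not, Left manual crank trips=not → no input occurs → does not occur.
Control chain lost [AND]: Upper limit switch is inoperative=not, Wire rope fails=not, Gearbox fails=occurs, A power feeder trips=occurs → not all inputs occur → does not occur.
Local branch unavailable [OR]: Inboard local panel failed=occurs, Remote link offline=occurs, Position sensor trips=not, Control chain lost=not → at least one input occurs → occurs.
Hoist path fails [AND]: Local branch unavailable=occurs, Hoist motor 2 failed=occurs, C brake 2 degraded=occurs → all inputs occur → occurs.
Power feed unavailable [AND]: Hoist path fails=occurs, #2 manual crank 2 fails=occurs → all inputs occur → occurs.
Dam spillway gate fails to open [OR]: Remote branch unavailable=not, Power feed unavailable=occurs → at least one input occurs → occurs.

Yes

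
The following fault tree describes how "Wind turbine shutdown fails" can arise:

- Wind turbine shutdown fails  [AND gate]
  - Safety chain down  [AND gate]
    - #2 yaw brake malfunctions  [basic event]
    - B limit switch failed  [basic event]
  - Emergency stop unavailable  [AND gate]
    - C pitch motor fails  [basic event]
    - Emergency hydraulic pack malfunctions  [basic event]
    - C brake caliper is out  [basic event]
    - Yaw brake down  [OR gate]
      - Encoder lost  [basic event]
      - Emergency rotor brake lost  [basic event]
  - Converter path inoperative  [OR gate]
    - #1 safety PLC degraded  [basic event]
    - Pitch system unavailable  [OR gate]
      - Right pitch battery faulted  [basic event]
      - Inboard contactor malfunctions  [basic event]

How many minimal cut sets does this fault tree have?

6

Safety chain down [AND]: one cut set from each child combined → 1 × 1 = 1 cut set(s).
Yaw brake down [OR]: union of children's cut sets → 2 cut set(s).
Emergency stop unavailable [AND]: one cut set from each child combined → 1 × 1 × 1 × 2 = 2 cut set(s).
Pitch system unavailable [OR]: union of children's cut sets → 2 cut set(s).
Converter path inoperative [OR]: union of children's cut sets → 3 cut set(s).
Wind turbine shutdown fails [AND]: one cut set from each child combined → 1 × 2 × 3 = 6 cut set(s).
Minimal cut sets: {#1 safety PLC degraded, #2 yaw brake malfunctions, B limit switch failed, C brake caliper is out, C pitch motor fails, Emergency hydraulic pack malfunctions, Encoder lost}; {#2 yaw brake malfunctions, B limit switch failed, C brake caliper is out, C pitch motor fails, Emergency hydraulic pack malfunctions, Encoder lost, Right pitch battery faulted}; {#2 yaw brake malfunctions, B limit switch failed, C brake caliper is out, C pitch motor fails, Emergency hydraulic pack malfunctions, Encoder lost, Inboard contactor malfunctions}; {#1 safety PLC degraded, #2 yaw brake malfunctions, B limit switch failed, C brake caliper is out, C pitch motor fails, Emergency hydraulic pack malfunctions, Emergency rotor brake lost}; {#2 yaw brake malfunctions, B limit switch failed, C brake caliper is out, C pitch motor fails, Emergency hydraulic pack malfunctions, Emergency rotor brake lost, Right pitch battery faulted}; {#2 yaw brake malfunctions, B limit switch failed, C brake caliper is out, C pitch motor fails, Emergency hydraulic pack malfunctions, Emergency rotor brake lost, Inboard contactor malfunctions}.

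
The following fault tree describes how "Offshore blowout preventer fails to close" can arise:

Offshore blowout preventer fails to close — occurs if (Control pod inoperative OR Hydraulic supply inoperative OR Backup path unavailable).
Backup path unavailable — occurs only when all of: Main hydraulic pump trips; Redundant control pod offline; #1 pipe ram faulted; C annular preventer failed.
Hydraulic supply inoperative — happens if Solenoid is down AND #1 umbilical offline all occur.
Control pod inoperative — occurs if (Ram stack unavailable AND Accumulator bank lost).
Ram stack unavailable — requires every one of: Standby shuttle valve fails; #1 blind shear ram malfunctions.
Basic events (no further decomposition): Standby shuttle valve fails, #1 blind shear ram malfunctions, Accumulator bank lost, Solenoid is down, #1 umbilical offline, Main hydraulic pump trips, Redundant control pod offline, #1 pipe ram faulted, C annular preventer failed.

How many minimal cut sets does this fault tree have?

3

Ram stack unavailable [AND]: one cut set from each child combined → 1 × 1 = 1 cut set(s).
Control pod inoperative [AND]: one cut set from each child combined → 1 × 1 = 1 cut set(s).
Hydraulic supply inoperative [AND]: one cut set from each child combined → 1 × 1 = 1 cut set(s).
Backup path unavailable [AND]: one cut set from each child combined → 1 × 1 × 1 × 1 = 1 cut set(s).
Offshore blowout preventer fails to close [OR]: union of children's cut sets → 3 cut set(s).
Minimal cut sets: {#1 blind shear ram malfunctions, Accumulator bank lost, Standby shuttle valve fails}; {#1 umbilical offline, Solenoid is down}; {#1 pipe ram faulted, C annular preventer failed, Main hydraulic pump trips, Redundant control pod offline}.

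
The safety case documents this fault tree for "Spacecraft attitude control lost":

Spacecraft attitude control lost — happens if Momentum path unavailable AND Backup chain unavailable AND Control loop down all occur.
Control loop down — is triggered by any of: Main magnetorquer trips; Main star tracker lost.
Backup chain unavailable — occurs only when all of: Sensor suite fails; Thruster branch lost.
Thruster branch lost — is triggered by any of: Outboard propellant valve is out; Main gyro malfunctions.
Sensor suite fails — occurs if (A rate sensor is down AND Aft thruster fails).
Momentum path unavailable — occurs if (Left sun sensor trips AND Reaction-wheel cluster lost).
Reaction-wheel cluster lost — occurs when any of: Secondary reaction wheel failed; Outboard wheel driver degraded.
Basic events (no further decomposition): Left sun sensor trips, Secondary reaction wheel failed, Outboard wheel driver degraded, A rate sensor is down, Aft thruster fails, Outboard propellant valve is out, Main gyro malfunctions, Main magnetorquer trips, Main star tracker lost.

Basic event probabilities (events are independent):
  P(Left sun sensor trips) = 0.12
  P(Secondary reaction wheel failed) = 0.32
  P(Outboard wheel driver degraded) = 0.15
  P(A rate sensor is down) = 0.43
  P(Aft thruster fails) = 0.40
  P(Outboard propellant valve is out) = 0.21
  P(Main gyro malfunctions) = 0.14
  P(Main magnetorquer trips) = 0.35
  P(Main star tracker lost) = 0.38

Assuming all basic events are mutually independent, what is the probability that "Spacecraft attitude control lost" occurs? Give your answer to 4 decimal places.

P(Reaction-wheel cluster lost) [OR] = 1 − (1−0.32) × (1−0.15) = 0.422000
P(Momentum path unavailable) [AND] = 0.12 × 0.422000 = 0.050640
P(Sensor suite fails) [AND] = 0.43 × 0.40 = 0.172000
P(Thruster branch lost) [OR] = 1 − (1−0.21) × (1−0.14) = 0.320600
P(Backup chain unavailable) [AND] = 0.172000 × 0.320600 = 0.055143
P(Control loop down) [OR] = 1 − (1−0.35) × (1−0.38) = 0.597000
P(Spacecraft attitude control lost) [AND] = 0.050640 × 0.055143 × 0.597000 = 0.001667
Rounded to 4 decimal places: P(Spacecraft attitude control lost) ≈ 0.0017.

0.0017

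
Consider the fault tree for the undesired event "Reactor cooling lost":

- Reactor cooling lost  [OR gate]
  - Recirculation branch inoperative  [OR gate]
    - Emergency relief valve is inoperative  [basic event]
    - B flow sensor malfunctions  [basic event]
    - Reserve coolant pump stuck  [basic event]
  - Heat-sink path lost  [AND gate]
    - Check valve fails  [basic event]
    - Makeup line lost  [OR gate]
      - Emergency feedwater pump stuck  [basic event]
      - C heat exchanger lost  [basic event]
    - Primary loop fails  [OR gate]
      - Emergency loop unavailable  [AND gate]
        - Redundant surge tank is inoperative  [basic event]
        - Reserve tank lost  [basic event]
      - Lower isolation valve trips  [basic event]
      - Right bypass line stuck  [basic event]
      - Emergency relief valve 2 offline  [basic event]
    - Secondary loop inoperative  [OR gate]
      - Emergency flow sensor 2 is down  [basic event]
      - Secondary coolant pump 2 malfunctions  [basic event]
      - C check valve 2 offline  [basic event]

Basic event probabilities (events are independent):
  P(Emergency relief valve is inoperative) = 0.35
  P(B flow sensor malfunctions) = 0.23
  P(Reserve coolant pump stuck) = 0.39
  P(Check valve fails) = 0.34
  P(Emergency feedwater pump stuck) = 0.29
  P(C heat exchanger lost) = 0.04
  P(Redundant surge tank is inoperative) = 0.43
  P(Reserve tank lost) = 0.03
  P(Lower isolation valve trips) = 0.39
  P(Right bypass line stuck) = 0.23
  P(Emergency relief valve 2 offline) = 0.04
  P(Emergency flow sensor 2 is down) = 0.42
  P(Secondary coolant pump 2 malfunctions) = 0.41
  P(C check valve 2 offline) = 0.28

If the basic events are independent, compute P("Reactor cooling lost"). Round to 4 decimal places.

P(Recirculation branch inoperative) [OR] = 1 − (1−0.35) × (1−0.23) × (1−0.39) = 0.694695
P(Makeup line lost) [OR] = 1 − (1−0.29) × (1−0.04) = 0.318400
P(Emergency loop unavailable) [AND] = 0.43 × 0.03 = 0.012900
P(Primary loop fails) [OR] = 1 − (1−0.012900) × (1−0.39) × (1−0.23) × (1−0.04) = 0.554905
P(Secondary loop inoperative) [OR] = 1 − (1−0.42) × (1−0.41) × (1−0.28) = 0.753616
P(Heat-sink path lost) [AND] = 0.34 × 0.318400 × 0.554905 × 0.753616 = 0.045271
P(Reactor cooling lost) [OR] = 1 − (1−0.694695) × (1−0.045271) = 0.708516
Rounded to 4 decimal places: P(Reactor cooling lost) ≈ 0.7085.

0.7085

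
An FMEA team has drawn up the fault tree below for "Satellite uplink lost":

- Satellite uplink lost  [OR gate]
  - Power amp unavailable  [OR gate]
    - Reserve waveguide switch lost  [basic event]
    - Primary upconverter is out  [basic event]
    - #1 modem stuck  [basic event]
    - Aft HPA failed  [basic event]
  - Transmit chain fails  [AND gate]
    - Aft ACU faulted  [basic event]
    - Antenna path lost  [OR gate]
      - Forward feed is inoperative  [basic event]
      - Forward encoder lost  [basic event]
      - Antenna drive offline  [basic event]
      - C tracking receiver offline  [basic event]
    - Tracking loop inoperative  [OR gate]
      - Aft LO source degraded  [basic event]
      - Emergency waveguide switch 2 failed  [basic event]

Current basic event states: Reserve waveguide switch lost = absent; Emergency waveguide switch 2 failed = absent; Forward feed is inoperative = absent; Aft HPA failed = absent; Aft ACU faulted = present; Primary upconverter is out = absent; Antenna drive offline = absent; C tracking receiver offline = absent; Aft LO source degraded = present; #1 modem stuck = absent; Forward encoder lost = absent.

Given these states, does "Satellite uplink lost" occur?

No

Power amp unavailable [OR]: Reserve waveguide switch lost=not, Primary upconverter is out=not, #1 modem stuck=not, Aft HPA failed=not → no input occurs → does not occur.
Antenna path lost [OR]: Forward feed is inoperative=not, Forward encoder lost=not, Antenna drive offline=not, C tracking receiver offline=not → no input occurs → does not occur.
Tracking loop inoperative [OR]: Aft LO source degraded=occurs, Emergency waveguide switch 2 failed=not → at least one input occurs → occurs.
Transmit chain fails [AND]: Aft ACU faulted=occurs, Antenna path lost=not, Tracking loop inoperative=occurs → not all inputs occur → does not occur.
Satellite uplink lost [OR]: Power amp unavailable=not, Transmit chain fails=not → no input occurs → does not occur.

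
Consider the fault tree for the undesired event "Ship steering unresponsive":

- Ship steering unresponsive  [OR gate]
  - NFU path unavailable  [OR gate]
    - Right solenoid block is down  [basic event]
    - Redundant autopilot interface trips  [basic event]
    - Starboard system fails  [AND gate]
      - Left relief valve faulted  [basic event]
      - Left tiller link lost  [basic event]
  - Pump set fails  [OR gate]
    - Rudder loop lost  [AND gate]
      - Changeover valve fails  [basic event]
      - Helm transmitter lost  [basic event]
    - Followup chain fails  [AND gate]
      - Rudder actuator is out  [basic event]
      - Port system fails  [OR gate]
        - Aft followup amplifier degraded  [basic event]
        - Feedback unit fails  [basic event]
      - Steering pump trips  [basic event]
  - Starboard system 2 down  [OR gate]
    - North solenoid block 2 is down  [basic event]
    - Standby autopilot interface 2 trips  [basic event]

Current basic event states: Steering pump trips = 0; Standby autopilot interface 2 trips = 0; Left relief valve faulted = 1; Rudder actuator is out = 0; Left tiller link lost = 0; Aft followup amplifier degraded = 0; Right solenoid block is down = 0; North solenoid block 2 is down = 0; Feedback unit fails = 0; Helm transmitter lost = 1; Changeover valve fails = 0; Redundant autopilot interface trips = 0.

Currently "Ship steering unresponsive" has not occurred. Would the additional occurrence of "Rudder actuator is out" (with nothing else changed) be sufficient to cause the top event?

No

Counterfactual: set "Rudder actuator is out" to occurred.
Starboard system fails [AND]: Left relief valve faulted=occurs, Left tiller link lost=not → not all inputs occur → does not occur.
NFU path unavailable [OR]: Right solenoid block is down=not, Redundant autopilot interface trips=not, Starboard system fails=not → no input occurs → does not occur.
Rudder loop lost [AND]: Changeover valve fails=not, Helm transmitter lost=occurs → not all inputs occur → does not occur.
Port system fails [OR]: Aft followup amplifier degraded=not, Feedback unit fails=not → no input occurs → does not occur.
Followup chain fails [AND]: Rudder actuator is out=occurs, Port system fails=not, Steering pump trips=not → not all inputs occur → does not occur.
Pump set fails [OR]: Rudder loop lost=not, Followup chain fails=not → no input occurs → does not occur.
Starboard system 2 down [OR]: North solenoid block 2 is down=not, Standby autopilot interface 2 trips=not → no input occurs → does not occur.
Ship steering unresponsive [OR]: NFU path unavailable=not, Pump set fails=not, Starboard system 2 down=not → no input occurs → does not occur.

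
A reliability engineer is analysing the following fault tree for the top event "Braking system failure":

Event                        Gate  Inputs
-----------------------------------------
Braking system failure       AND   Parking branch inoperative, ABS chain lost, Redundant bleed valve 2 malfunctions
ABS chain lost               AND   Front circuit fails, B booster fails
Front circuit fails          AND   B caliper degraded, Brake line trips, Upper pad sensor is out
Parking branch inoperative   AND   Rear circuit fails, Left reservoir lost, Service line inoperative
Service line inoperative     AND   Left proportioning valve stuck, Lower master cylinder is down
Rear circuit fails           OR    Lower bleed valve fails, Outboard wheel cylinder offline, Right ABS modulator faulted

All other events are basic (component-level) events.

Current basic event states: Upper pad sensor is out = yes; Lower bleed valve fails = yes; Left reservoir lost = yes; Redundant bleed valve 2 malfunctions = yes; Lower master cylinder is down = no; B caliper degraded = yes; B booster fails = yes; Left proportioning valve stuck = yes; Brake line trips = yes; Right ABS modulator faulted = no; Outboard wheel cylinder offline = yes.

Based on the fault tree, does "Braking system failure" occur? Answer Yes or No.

No

Rear circuit fails [OR]: Lower bleed valve fails=occurs, Outboard wheel cylinder offline=occurs, Right ABS modulator faulted=not → at least one input occurs → occurs.
Service line inoperative [AND]: Left proportioning valve stuck=occurs, Lower master cylinder is down=not → not all inputs occur → does not occur.
Parking branch inoperative [AND]: Rear circuit fails=occurs, Left reservoir lost=occurs, Service line inoperative=not → not all inputs occur → does not occur.
Front circuit fails [AND]: B caliper degraded=occurs, Brake line trips=occurs, Upper pad sensor is out=occurs → all inputs occur → occurs.
ABS chain lost [AND]: Front circuit fails=occurs, B booster fails=occurs → all inputs occur → occurs.
Braking system failure [AND]: Parking branch inoperative=not, ABS chain lost=occurs, Redundant bleed valve 2 malfunctions=occurs → not all inputs occur → does not occur.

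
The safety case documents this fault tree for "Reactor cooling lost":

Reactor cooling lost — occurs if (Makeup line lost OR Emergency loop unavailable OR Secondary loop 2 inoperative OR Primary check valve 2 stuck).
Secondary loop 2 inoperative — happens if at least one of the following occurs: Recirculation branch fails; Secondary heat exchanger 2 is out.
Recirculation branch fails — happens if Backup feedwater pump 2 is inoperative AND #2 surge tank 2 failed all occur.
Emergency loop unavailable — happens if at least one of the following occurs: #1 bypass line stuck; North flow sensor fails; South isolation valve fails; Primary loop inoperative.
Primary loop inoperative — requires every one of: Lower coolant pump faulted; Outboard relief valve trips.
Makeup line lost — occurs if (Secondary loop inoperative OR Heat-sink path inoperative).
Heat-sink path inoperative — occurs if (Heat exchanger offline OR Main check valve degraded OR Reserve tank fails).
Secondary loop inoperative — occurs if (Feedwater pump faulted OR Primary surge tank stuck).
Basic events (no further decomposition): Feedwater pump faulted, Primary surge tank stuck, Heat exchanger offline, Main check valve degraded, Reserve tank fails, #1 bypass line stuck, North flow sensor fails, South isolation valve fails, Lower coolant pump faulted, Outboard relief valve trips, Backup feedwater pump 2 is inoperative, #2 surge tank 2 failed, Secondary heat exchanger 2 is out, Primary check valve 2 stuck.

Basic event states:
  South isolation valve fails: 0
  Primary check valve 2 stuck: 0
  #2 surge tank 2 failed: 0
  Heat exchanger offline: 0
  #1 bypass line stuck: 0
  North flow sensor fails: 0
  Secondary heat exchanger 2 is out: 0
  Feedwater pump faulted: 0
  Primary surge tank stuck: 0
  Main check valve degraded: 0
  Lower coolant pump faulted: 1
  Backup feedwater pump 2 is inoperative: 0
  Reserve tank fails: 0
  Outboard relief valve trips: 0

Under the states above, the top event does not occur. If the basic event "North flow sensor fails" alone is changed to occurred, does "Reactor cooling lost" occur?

Counterfactual: set "North flow sensor fails" to occurred.
Secondary loop inoperative [OR]: Feedwater pump faulted=not, Primary surge tank stuck=not → no input occurs → does not occur.
Heat-sink path inoperative [OR]: Heat exchanger offline=not, Main check valve degraded=not, Reserve tank fails=not → no input occurs → does not occur.
Makeup line lost [OR]: Secondary loop inoperative=not, Heat-sink path inoperative=not → no input occurs → does not occur.
Primary loop inoperative [AND]: Lower coolant pump faulted=occurs, Outboard relief valve trips=not → not all inputs occur → does not occur.
Emergency loop unavailable [OR]: #1 bypass line stuck=not, North flow sensor fails=occurs, South isolation valve fails=not, Primary loop inoperative=not → at least one input occurs → occurs.
Recirculation branch fails [AND]: Backup feedwater pump 2 is inoperative=not, #2 surge tank 2 failed=not → not all inputs occur → does not occur.
Secondary loop 2 inoperative [OR]: Recirculation branch fails=not, Secondary heat exchanger 2 is out=not → no input occurs → does not occur.
Reactor cooling lost [OR]: Makeup line lost=not, Emergency loop unavailable=occurs, Secondary loop 2 inoperative=not, Primary check valve 2 stuck=not → at least one input occurs → occurs.

Yes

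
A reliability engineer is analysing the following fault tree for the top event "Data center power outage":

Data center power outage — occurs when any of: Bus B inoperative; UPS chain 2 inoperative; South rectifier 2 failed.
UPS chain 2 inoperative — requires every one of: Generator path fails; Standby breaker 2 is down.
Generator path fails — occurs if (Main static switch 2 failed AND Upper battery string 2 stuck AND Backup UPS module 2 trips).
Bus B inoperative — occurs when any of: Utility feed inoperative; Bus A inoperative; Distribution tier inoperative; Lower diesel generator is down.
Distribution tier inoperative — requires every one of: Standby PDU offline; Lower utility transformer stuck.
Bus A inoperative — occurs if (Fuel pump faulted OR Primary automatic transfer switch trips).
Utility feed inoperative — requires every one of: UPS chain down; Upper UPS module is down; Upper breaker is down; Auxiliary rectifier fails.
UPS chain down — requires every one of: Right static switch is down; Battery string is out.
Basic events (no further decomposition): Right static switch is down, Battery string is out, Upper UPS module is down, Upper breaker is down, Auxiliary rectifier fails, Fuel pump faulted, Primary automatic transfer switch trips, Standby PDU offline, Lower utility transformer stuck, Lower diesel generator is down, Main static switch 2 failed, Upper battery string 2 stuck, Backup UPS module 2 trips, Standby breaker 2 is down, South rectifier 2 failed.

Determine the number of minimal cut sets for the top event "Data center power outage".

7

UPS chain down [AND]: one cut set from each child combined → 1 × 1 = 1 cut set(s).
Utility feed inoperative [AND]: one cut set from each child combined → 1 × 1 × 1 × 1 = 1 cut set(s).
Bus A inoperative [OR]: union of children's cut sets → 2 cut set(s).
Distribution tier inoperative [AND]: one cut set from each child combined → 1 × 1 = 1 cut set(s).
Bus B inoperative [OR]: union of children's cut sets → 5 cut set(s).
Generator path fails [AND]: one cut set from each child combined → 1 × 1 × 1 = 1 cut set(s).
UPS chain 2 inoperative [AND]: one cut set from each child combined → 1 × 1 = 1 cut set(s).
Data center power outage [OR]: union of children's cut sets → 7 cut set(s).
Minimal cut sets: {Auxiliary rectifier fails, Battery string is out, Right static switch is down, Upper UPS module is down, Upper breaker is down}; {Fuel pump faulted}; {Primary automatic transfer switch trips}; {Lower utility transformer stuck, Standby PDU offline}; {Lower diesel generator is down}; {Backup UPS module 2 trips, Main static switch 2 failed, Standby breaker 2 is down, Upper battery string 2 stuck}; {South rectifier 2 failed}.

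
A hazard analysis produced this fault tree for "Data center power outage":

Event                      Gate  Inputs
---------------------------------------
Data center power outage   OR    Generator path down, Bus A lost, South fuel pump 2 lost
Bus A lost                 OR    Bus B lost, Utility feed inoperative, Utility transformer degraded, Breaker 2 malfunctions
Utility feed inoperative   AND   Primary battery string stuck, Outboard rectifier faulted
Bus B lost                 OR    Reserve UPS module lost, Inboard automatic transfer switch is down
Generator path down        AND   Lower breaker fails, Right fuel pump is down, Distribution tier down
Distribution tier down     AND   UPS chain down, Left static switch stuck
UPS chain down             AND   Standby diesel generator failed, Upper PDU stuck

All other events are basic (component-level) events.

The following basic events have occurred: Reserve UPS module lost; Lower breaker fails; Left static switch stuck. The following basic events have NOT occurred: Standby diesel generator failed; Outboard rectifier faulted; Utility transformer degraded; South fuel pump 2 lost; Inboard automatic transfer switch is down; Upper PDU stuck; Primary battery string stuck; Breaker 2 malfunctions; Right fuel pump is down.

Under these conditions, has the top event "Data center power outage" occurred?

Yes

UPS chain down [AND]: Standby diesel generator failed=not, Upper PDU stuck=not → not all inputs occur → does not occur.
Distribution tier down [AND]: UPS chain down=not, Left static switch stuck=occurs → not all inputs occur → does not occur.
Generator path down [AND]: Lower breaker fails=occurs, Right fuel pump is down=not, Distribution tier down=not → not all inputs occur → does not occur.
Bus B lost [OR]: Reserve UPS module lost=occurs, Inboard automatic transfer switch is down=not → at least one input occurs → occurs.
Utility feed inoperative [AND]: Primary battery string stuck=not, Outboard rectifier faulted=not → not all inputs occur → does not occur.
Bus A lost [OR]: Bus B lost=occurs, Utility feed inoperative=not, Utility transformer degraded=not, Breaker 2 malfunctions=not → at least one input occurs → occurs.
Data center power outage [OR]: Generator path down=not, Bus A lost=occurs, South fuel pump 2 lost=not → at least one input occurs → occurs.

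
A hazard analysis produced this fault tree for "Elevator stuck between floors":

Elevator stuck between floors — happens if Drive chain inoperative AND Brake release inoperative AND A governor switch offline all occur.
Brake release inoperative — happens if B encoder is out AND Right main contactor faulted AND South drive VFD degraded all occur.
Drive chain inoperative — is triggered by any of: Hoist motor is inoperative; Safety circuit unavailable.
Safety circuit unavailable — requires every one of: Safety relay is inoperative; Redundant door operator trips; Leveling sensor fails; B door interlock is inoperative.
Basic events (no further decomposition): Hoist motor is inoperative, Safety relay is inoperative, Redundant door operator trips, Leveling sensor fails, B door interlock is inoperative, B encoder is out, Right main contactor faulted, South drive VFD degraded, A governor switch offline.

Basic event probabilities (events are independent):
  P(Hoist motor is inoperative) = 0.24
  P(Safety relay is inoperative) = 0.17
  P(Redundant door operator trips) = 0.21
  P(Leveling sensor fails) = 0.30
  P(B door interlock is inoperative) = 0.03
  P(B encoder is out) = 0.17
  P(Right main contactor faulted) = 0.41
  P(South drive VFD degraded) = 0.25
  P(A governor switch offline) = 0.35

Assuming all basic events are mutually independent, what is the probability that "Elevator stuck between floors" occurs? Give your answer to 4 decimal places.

0.0015

P(Safety circuit unavailable) [AND] = 0.17 × 0.21 × 0.30 × 0.03 = 0.000321
P(Drive chain inoperative) [OR] = 1 − (1−0.24) × (1−0.000321) = 0.240244
P(Brake release inoperative) [AND] = 0.17 × 0.41 × 0.25 = 0.017425
P(Elevator stuck between floors) [AND] = 0.240244 × 0.017425 × 0.35 = 0.001465
Rounded to 4 decimal places: P(Elevator stuck between floors) ≈ 0.0015.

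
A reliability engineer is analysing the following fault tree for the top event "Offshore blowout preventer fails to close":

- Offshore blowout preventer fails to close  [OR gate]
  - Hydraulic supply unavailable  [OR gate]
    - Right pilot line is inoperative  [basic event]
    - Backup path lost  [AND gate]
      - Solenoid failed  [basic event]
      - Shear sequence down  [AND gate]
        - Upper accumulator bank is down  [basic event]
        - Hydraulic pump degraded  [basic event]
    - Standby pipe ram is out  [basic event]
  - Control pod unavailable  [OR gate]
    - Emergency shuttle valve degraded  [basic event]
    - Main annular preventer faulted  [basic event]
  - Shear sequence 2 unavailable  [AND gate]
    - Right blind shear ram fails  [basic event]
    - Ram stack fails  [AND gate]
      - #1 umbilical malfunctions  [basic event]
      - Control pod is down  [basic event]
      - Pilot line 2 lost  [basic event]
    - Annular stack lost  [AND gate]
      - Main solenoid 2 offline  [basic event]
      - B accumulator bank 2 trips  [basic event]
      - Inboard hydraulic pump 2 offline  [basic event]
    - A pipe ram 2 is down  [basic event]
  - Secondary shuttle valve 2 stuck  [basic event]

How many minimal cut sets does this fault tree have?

7

Shear sequence down [AND]: one cut set from each child combined → 1 × 1 = 1 cut set(s).
Backup path lost [AND]: one cut set from each child combined → 1 × 1 = 1 cut set(s).
Hydraulic supply unavailable [OR]: union of children's cut sets → 3 cut set(s).
Control pod unavailable [OR]: union of children's cut sets → 2 cut set(s).
Ram stack fails [AND]: one cut set from each child combined → 1 × 1 × 1 = 1 cut set(s).
Annular stack lost [AND]: one cut set from each child combined → 1 × 1 × 1 = 1 cut set(s).
Shear sequence 2 unavailable [AND]: one cut set from each child combined → 1 × 1 × 1 × 1 = 1 cut set(s).
Offshore blowout preventer fails to close [OR]: union of children's cut sets → 7 cut set(s).
Minimal cut sets: {Right pilot line is inoperative}; {Hydraulic pump degraded, Solenoid failed, Upper accumulator bank is down}; {Standby pipe ram is out}; {Emergency shuttle valve degraded}; {Main annular preventer faulted}; {#1 umbilical malfunctions, A pipe ram 2 is down, B accumulator bank 2 trips, Control pod is down, Inboard hydraulic pump 2 offline, Main solenoid 2 offline, Pilot line 2 lost, Right blind shear ram fails}; {Secondary shuttle valve 2 stuck}.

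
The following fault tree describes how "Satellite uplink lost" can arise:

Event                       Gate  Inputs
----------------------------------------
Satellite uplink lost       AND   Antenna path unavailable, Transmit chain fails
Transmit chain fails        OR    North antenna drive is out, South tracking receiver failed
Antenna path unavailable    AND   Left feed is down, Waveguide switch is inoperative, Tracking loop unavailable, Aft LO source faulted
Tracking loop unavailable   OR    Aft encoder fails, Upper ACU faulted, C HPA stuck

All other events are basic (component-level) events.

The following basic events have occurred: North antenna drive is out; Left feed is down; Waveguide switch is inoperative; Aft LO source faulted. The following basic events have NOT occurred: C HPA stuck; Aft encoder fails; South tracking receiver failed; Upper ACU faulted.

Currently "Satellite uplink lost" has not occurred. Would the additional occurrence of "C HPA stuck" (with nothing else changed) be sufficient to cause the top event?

Counterfactual: set "C HPA stuck" to occurred.
Tracking loop unavailable [OR]: Aft encoder fails=not, Upper ACU faulted=not, C HPA stuck=occurs → at least one input occurs → occurs.
Antenna path unavailable [AND]: Left feed is down=occurs, Waveguide switch is inoperative=occurs, Tracking loop unavailable=occurs, Aft LO source faulted=occurs → all inputs occur → occurs.
Transmit chain fails [OR]: North antenna drive is out=occurs, South tracking receiver failed=not → at least one input occurs → occurs.
Satellite uplink lost [AND]: Antenna path unavailable=occurs, Transmit chain fails=occurs → all inputs occur → occurs.

Yes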